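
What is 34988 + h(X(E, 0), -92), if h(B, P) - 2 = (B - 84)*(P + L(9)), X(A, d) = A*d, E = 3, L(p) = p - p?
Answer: 42718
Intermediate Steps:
L(p) = 0
h(B, P) = 2 + P*(-84 + B) (h(B, P) = 2 + (B - 84)*(P + 0) = 2 + (-84 + B)*P = 2 + P*(-84 + B))
34988 + h(X(E, 0), -92) = 34988 + (2 - 84*(-92) + (3*0)*(-92)) = 34988 + (2 + 7728 + 0*(-92)) = 34988 + (2 + 7728 + 0) = 34988 + 7730 = 42718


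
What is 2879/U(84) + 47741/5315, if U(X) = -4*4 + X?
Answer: 18548273/361420 ≈ 51.321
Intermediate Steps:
U(X) = -16 + X
2879/U(84) + 47741/5315 = 2879/(-16 + 84) + 47741/5315 = 2879/68 + 47741*(1/5315) = 2879*(1/68) + 47741/5315 = 2879/68 + 47741/5315 = 18548273/361420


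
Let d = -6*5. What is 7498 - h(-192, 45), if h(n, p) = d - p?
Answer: 7573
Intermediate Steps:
d = -30
h(n, p) = -30 - p
7498 - h(-192, 45) = 7498 - (-30 - 1*45) = 7498 - (-30 - 45) = 7498 - 1*(-75) = 7498 + 75 = 7573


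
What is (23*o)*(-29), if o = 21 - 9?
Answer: -8004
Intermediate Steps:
o = 12
(23*o)*(-29) = (23*12)*(-29) = 276*(-29) = -8004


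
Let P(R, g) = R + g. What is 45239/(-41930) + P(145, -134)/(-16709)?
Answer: -9822853/9098810 ≈ -1.0796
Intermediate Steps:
45239/(-41930) + P(145, -134)/(-16709) = 45239/(-41930) + (145 - 134)/(-16709) = 45239*(-1/41930) + 11*(-1/16709) = -45239/41930 - 1/1519 = -9822853/9098810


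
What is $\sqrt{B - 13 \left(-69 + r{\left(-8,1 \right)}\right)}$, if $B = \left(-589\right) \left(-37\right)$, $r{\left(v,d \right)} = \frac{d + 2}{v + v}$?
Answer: $\frac{\sqrt{363079}}{4} \approx 150.64$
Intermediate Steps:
$r{\left(v,d \right)} = \frac{2 + d}{2 v}$
$B = 21793$
$\sqrt{B - 13 \left(-69 + r{\left(-8,1 \right)}\right)} = \sqrt{21793 - 13 \left(-69 + \frac{2 + 1}{2 \left(-8\right)}\right)} = \sqrt{21793 - 13 \left(-69 + \frac{1}{2} \left(- \frac{1}{8}\right) 3\right)} = \sqrt{21793 - 13 \left(-69 - \frac{3}{16}\right)} = \sqrt{21793 - - \frac{14391}{16}} = \sqrt{21793 + \frac{14391}{16}} = \sqrt{\frac{363079}{16}} = \frac{\sqrt{363079}}{4}$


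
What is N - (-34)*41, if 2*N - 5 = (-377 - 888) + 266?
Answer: 897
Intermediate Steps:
N = -497 (N = 5/2 + ((-377 - 888) + 266)/2 = 5/2 + (-1265 + 266)/2 = 5/2 + (½)*(-999) = 5/2 - 999/2 = -497)
N - (-34)*41 = -497 - (-34)*41 = -497 - 1*(-1394) = -497 + 1394 = 897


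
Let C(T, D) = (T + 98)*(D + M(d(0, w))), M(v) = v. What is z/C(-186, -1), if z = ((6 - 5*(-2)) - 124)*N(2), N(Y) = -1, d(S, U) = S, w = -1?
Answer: 27/22 ≈ 1.2273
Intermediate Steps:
z = 108 (z = ((6 - 5*(-2)) - 124)*(-1) = ((6 + 10) - 124)*(-1) = (16 - 124)*(-1) = -108*(-1) = 108)
C(T, D) = D*(98 + T) (C(T, D) = (T + 98)*(D + 0) = (98 + T)*D = D*(98 + T))
z/C(-186, -1) = 108/((-(98 - 186))) = 108/((-1*(-88))) = 108/88 = 108*(1/88) = 27/22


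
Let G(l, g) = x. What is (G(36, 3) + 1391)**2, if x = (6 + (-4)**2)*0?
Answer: 1934881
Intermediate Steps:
x = 0 (x = (6 + 16)*0 = 22*0 = 0)
G(l, g) = 0
(G(36, 3) + 1391)**2 = (0 + 1391)**2 = 1391**2 = 1934881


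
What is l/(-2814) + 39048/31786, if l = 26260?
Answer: -181204822/22361451 ≈ -8.1034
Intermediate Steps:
l/(-2814) + 39048/31786 = 26260/(-2814) + 39048/31786 = 26260*(-1/2814) + 39048*(1/31786) = -13130/1407 + 19524/15893 = -181204822/22361451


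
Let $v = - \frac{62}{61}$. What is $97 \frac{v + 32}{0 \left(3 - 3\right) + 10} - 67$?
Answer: $\frac{14246}{61} \approx 233.54$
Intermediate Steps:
$v = - \frac{62}{61}$ ($v = \left(-62\right) \frac{1}{61} = - \frac{62}{61} \approx -1.0164$)
$97 \frac{v + 32}{0 \left(3 - 3\right) + 10} - 67 = 97 \frac{- \frac{62}{61} + 32}{0 \left(3 - 3\right) + 10} - 67 = 97 \frac{1890}{61 \left(0 \cdot 0 + 10\right)} - 67 = 97 \frac{1890}{61 \left(0 + 10\right)} - 67 = 97 \frac{1890}{61 \cdot 10} - 67 = 97 \cdot \frac{1890}{61} \cdot \frac{1}{10} - 67 = 97 \cdot \frac{189}{61} - 67 = \frac{18333}{61} - 67 = \frac{14246}{61}$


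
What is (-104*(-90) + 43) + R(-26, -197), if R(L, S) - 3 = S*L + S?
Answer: 14331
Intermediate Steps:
R(L, S) = 3 + S + L*S (R(L, S) = 3 + (S*L + S) = 3 + (L*S + S) = 3 + (S + L*S) = 3 + S + L*S)
(-104*(-90) + 43) + R(-26, -197) = (-104*(-90) + 43) + (3 - 197 - 26*(-197)) = (9360 + 43) + (3 - 197 + 5122) = 9403 + 4928 = 14331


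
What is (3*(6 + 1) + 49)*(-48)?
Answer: -3360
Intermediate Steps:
(3*(6 + 1) + 49)*(-48) = (3*7 + 49)*(-48) = (21 + 49)*(-48) = 70*(-48) = -3360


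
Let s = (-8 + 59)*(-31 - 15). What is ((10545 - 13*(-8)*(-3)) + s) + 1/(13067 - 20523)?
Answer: 58805471/7456 ≈ 7887.0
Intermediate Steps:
s = -2346 (s = 51*(-46) = -2346)
((10545 - 13*(-8)*(-3)) + s) + 1/(13067 - 20523) = ((10545 - 13*(-8)*(-3)) - 2346) + 1/(13067 - 20523) = ((10545 + 104*(-3)) - 2346) + 1/(-7456) = ((10545 - 312) - 2346) - 1/7456 = (10233 - 2346) - 1/7456 = 7887 - 1/7456 = 58805471/7456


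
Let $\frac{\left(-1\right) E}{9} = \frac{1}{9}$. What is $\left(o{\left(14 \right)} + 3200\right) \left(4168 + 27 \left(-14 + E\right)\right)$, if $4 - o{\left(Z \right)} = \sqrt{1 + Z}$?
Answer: $12056652 - 3763 \sqrt{15} \approx 1.2042 \cdot 10^{7}$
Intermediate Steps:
$E = -1$ ($E = - \frac{9}{9} = \left(-9\right) \frac{1}{9} = -1$)
$o{\left(Z \right)} = 4 - \sqrt{1 + Z}$
$\left(o{\left(14 \right)} + 3200\right) \left(4168 + 27 \left(-14 + E\right)\right) = \left(\left(4 - \sqrt{1 + 14}\right) + 3200\right) \left(4168 + 27 \left(-14 - 1\right)\right) = \left(\left(4 - \sqrt{15}\right) + 3200\right) \left(4168 + 27 \left(-15\right)\right) = \left(3204 - \sqrt{15}\right) \left(4168 - 405\right) = \left(3204 - \sqrt{15}\right) 3763 = 12056652 - 3763 \sqrt{15}$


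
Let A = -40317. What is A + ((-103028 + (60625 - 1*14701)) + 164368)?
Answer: 66947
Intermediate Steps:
A + ((-103028 + (60625 - 1*14701)) + 164368) = -40317 + ((-103028 + (60625 - 1*14701)) + 164368) = -40317 + ((-103028 + (60625 - 14701)) + 164368) = -40317 + ((-103028 + 45924) + 164368) = -40317 + (-57104 + 164368) = -40317 + 107264 = 66947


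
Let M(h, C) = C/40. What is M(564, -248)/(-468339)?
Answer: 31/2341695 ≈ 1.3238e-5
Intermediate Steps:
M(h, C) = C/40 (M(h, C) = C*(1/40) = C/40)
M(564, -248)/(-468339) = ((1/40)*(-248))/(-468339) = -31/5*(-1/468339) = 31/2341695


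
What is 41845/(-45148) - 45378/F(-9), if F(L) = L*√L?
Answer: -41845/45148 - 5042*I/3 ≈ -0.92684 - 1680.7*I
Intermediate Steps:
F(L) = L^(3/2)
41845/(-45148) - 45378/F(-9) = 41845/(-45148) - 45378*I/27 = 41845*(-1/45148) - 45378*I/27 = -41845/45148 - 5042*I/3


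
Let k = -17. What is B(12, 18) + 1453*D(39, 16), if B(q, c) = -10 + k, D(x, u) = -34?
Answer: -49429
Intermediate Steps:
B(q, c) = -27 (B(q, c) = -10 - 17 = -27)
B(12, 18) + 1453*D(39, 16) = -27 + 1453*(-34) = -27 - 49402 = -49429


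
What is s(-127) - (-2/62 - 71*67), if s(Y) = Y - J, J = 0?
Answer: 143531/31 ≈ 4630.0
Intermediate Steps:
s(Y) = Y (s(Y) = Y - 1*0 = Y + 0 = Y)
s(-127) - (-2/62 - 71*67) = -127 - (-2/62 - 71*67) = -127 - (-2*1/62 - 4757) = -127 - (-1/31 - 4757) = -127 - 1*(-147468/31) = -127 + 147468/31 = 143531/31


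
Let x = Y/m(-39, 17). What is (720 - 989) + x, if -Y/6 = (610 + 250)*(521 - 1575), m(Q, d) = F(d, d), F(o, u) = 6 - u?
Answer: -5441599/11 ≈ -4.9469e+5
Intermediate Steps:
m(Q, d) = 6 - d
Y = 5438640 (Y = -6*(610 + 250)*(521 - 1575) = -5160*(-1054) = -6*(-906440) = 5438640)
x = -5438640/11 (x = 5438640/(6 - 1*17) = 5438640/(6 - 17) = 5438640/(-11) = 5438640*(-1/11) = -5438640/11 ≈ -4.9442e+5)
(720 - 989) + x = (720 - 989) - 5438640/11 = -269 - 5438640/11 = -5441599/11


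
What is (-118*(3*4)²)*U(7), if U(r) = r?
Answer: -118944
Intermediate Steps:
(-118*(3*4)²)*U(7) = -118*(3*4)²*7 = -118*12²*7 = -118*144*7 = -16992*7 = -118944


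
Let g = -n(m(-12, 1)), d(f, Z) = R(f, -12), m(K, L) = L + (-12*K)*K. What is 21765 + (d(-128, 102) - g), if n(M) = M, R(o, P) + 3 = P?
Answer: 20023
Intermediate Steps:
m(K, L) = L - 12*K**2
R(o, P) = -3 + P
d(f, Z) = -15 (d(f, Z) = -3 - 12 = -15)
g = 1727 (g = -(1 - 12*(-12)**2) = -(1 - 12*144) = -(1 - 1728) = -1*(-1727) = 1727)
21765 + (d(-128, 102) - g) = 21765 + (-15 - 1*1727) = 21765 + (-15 - 1727) = 21765 - 1742 = 20023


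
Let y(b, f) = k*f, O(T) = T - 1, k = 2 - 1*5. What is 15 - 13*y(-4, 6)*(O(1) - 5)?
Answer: -1155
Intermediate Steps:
k = -3 (k = 2 - 5 = -3)
O(T) = -1 + T
y(b, f) = -3*f
15 - 13*y(-4, 6)*(O(1) - 5) = 15 - 13*(-3*6)*((-1 + 1) - 5) = 15 - (-234)*(0 - 5) = 15 - (-234)*(-5) = 15 - 13*90 = 15 - 1170 = -1155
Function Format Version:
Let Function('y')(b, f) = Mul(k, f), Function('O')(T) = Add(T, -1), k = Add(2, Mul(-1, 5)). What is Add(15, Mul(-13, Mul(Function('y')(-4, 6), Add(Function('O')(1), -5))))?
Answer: -1155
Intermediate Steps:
k = -3 (k = Add(2, -5) = -3)
Function('O')(T) = Add(-1, T)
Function('y')(b, f) = Mul(-3, f)
Add(15, Mul(-13, Mul(Function('y')(-4, 6), Add(Function('O')(1), -5)))) = Add(15, Mul(-13, Mul(Mul(-3, 6), Add(Add(-1, 1), -5)))) = Add(15, Mul(-13, Mul(-18, Add(0, -5)))) = Add(15, Mul(-13, Mul(-18, -5))) = Add(15, Mul(-13, 90)) = Add(15, -1170) = -1155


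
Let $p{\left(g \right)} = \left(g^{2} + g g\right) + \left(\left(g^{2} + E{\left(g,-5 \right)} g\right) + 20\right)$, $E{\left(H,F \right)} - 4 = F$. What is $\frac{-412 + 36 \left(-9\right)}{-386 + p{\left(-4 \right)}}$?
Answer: $\frac{368}{157} \approx 2.3439$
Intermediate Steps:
$E{\left(H,F \right)} = 4 + F$
$p{\left(g \right)} = 20 - g + 3 g^{2}$ ($p{\left(g \right)} = \left(g^{2} + g g\right) + \left(\left(g^{2} + \left(4 - 5\right) g\right) + 20\right) = \left(g^{2} + g^{2}\right) + \left(\left(g^{2} - g\right) + 20\right) = 2 g^{2} + \left(20 + g^{2} - g\right) = 20 - g + 3 g^{2}$)
$\frac{-412 + 36 \left(-9\right)}{-386 + p{\left(-4 \right)}} = \frac{-412 + 36 \left(-9\right)}{-386 + \left(20 - -4 + 3 \left(-4\right)^{2}\right)} = \frac{-412 - 324}{-386 + \left(20 + 4 + 3 \cdot 16\right)} = - \frac{736}{-386 + \left(20 + 4 + 48\right)} = - \frac{736}{-386 + 72} = - \frac{736}{-314} = \left(-736\right) \left(- \frac{1}{314}\right) = \frac{368}{157}$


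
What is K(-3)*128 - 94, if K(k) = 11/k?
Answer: -1690/3 ≈ -563.33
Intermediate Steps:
K(-3)*128 - 94 = (11/(-3))*128 - 94 = (11*(-⅓))*128 - 94 = -11/3*128 - 94 = -1408/3 - 94 = -1690/3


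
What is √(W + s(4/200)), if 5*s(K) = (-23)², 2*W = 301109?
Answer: 7*√307470/10 ≈ 388.15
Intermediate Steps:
W = 301109/2 (W = (½)*301109 = 301109/2 ≈ 1.5055e+5)
s(K) = 529/5 (s(K) = (⅕)*(-23)² = (⅕)*529 = 529/5)
√(W + s(4/200)) = √(301109/2 + 529/5) = √(1506603/10) = 7*√307470/10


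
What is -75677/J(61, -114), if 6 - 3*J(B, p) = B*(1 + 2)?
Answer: 75677/59 ≈ 1282.7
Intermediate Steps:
J(B, p) = 2 - B (J(B, p) = 2 - B*(1 + 2)/3 = 2 - B*3/3 = 2 - B)
-75677/J(61, -114) = -75677/(2 - 1*61) = -75677/(2 - 61) = -75677/(-59) = -75677*(-1/59) = 75677/59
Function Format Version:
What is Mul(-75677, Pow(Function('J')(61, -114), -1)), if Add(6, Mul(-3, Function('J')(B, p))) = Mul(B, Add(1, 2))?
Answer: Rational(75677, 59) ≈ 1282.7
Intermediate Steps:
Function('J')(B, p) = Add(2, Mul(-1, B)) (Function('J')(B, p) = Add(2, Mul(Rational(-1, 3), Mul(B, Add(1, 2)))) = Add(2, Mul(Rational(-1, 3), Mul(B, 3))) = Add(2, Mul(Rational(-1, 3), Mul(3, B))) = Add(2, Mul(-1, B)))
Mul(-75677, Pow(Function('J')(61, -114), -1)) = Mul(-75677, Pow(Add(2, Mul(-1, 61)), -1)) = Mul(-75677, Pow(Add(2, -61), -1)) = Mul(-75677, Pow(-59, -1)) = Mul(-75677, Rational(-1, 59)) = Rational(75677, 59)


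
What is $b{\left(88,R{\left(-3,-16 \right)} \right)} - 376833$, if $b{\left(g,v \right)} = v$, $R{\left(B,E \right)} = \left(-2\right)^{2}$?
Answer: $-376829$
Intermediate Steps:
$R{\left(B,E \right)} = 4$
$b{\left(88,R{\left(-3,-16 \right)} \right)} - 376833 = 4 - 376833 = -376829$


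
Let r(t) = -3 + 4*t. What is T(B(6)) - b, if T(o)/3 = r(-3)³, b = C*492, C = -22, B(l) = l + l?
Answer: 699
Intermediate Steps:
B(l) = 2*l
b = -10824 (b = -22*492 = -10824)
T(o) = -10125 (T(o) = 3*(-3 + 4*(-3))³ = 3*(-3 - 12)³ = 3*(-15)³ = 3*(-3375) = -10125)
T(B(6)) - b = -10125 - 1*(-10824) = -10125 + 10824 = 699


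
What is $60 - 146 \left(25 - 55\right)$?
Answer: $4440$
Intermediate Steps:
$60 - 146 \left(25 - 55\right) = 60 - -4380 = 60 + 4380 = 4440$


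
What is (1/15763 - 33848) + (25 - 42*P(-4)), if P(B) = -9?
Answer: -527193534/15763 ≈ -33445.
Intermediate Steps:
(1/15763 - 33848) + (25 - 42*P(-4)) = (1/15763 - 33848) + (25 - 42*(-9)) = (1/15763 - 33848) + (25 + 378) = -533546023/15763 + 403 = -527193534/15763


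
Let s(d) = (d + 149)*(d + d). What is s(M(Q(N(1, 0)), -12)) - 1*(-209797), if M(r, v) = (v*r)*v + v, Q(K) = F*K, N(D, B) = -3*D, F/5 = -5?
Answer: 236186509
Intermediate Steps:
F = -25 (F = 5*(-5) = -25)
Q(K) = -25*K
M(r, v) = v + r*v² (M(r, v) = (r*v)*v + v = r*v² + v = v + r*v²)
s(d) = 2*d*(149 + d) (s(d) = (149 + d)*(2*d) = 2*d*(149 + d))
s(M(Q(N(1, 0)), -12)) - 1*(-209797) = 2*(-12*(1 - (-75)*(-12)))*(149 - 12*(1 - (-75)*(-12))) - 1*(-209797) = 2*(-12*(1 - 25*(-3)*(-12)))*(149 - 12*(1 - 25*(-3)*(-12))) + 209797 = 2*(-12*(1 + 75*(-12)))*(149 - 12*(1 + 75*(-12))) + 209797 = 2*(-12*(1 - 900))*(149 - 12*(1 - 900)) + 209797 = 2*(-12*(-899))*(149 - 12*(-899)) + 209797 = 2*10788*(149 + 10788) + 209797 = 2*10788*10937 + 209797 = 235976712 + 209797 = 236186509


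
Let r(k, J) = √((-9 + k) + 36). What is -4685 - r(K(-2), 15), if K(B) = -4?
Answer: -4685 - √23 ≈ -4689.8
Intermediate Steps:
r(k, J) = √(27 + k)
-4685 - r(K(-2), 15) = -4685 - √(27 - 4) = -4685 - √23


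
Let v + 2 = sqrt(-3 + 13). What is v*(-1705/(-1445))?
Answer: -682/289 + 341*sqrt(10)/289 ≈ 1.3714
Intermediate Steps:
v = -2 + sqrt(10) (v = -2 + sqrt(-3 + 13) = -2 + sqrt(10) ≈ 1.1623)
v*(-1705/(-1445)) = (-2 + sqrt(10))*(-1705/(-1445)) = (-2 + sqrt(10))*(-1705*(-1/1445)) = (-2 + sqrt(10))*(341/289) = -682/289 + 341*sqrt(10)/289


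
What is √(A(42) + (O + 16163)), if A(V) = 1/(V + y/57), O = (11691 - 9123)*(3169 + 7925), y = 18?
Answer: √4606611714039/402 ≈ 5339.1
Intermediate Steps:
O = 28489392 (O = 2568*11094 = 28489392)
A(V) = 1/(6/19 + V) (A(V) = 1/(V + 18/57) = 1/(V + 18*(1/57)) = 1/(V + 6/19) = 1/(6/19 + V))
√(A(42) + (O + 16163)) = √(19/(6 + 19*42) + (28489392 + 16163)) = √(19/(6 + 798) + 28505555) = √(19/804 + 28505555) = √(22918466239/804) = √4606611714039/402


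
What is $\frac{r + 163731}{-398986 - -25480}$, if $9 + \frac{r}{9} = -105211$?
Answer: $\frac{261083}{124502} \approx 2.097$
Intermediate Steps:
$r = -946980$ ($r = -81 + 9 \left(-105211\right) = -81 - 946899 = -946980$)
$\frac{r + 163731}{-398986 - -25480} = \frac{-946980 + 163731}{-398986 - -25480} = - \frac{783249}{-398986 + 25480} = - \frac{783249}{-373506} = \left(-783249\right) \left(- \frac{1}{373506}\right) = \frac{261083}{124502}$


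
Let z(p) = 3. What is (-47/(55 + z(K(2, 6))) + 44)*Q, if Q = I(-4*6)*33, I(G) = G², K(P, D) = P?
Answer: 23807520/29 ≈ 8.2095e+5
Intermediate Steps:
Q = 19008 (Q = (-4*6)²*33 = (-24)²*33 = 576*33 = 19008)
(-47/(55 + z(K(2, 6))) + 44)*Q = (-47/(55 + 3) + 44)*19008 = (-47/58 + 44)*19008 = (2505/58)*19008 = 23807520/29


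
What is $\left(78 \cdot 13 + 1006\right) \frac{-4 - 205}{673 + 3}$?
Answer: $- \frac{105545}{169} \approx -624.53$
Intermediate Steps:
$\left(78 \cdot 13 + 1006\right) \frac{-4 - 205}{673 + 3} = \left(1014 + 1006\right) \left(- \frac{209}{676}\right) = 2020 \left(\left(-209\right) \frac{1}{676}\right) = 2020 \left(- \frac{209}{676}\right) = - \frac{105545}{169}$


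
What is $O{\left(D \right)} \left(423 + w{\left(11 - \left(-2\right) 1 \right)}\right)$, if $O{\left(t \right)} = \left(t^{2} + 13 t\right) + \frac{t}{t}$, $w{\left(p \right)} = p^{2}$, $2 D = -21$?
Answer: $-14948$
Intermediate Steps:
$D = - \frac{21}{2}$ ($D = \frac{1}{2} \left(-21\right) = - \frac{21}{2} \approx -10.5$)
$O{\left(t \right)} = 1 + t^{2} + 13 t$ ($O{\left(t \right)} = \left(t^{2} + 13 t\right) + 1 = 1 + t^{2} + 13 t$)
$O{\left(D \right)} \left(423 + w{\left(11 - \left(-2\right) 1 \right)}\right) = \left(1 + \left(- \frac{21}{2}\right)^{2} + 13 \left(- \frac{21}{2}\right)\right) \left(423 + \left(11 - \left(-2\right) 1\right)^{2}\right) = \left(1 + \frac{441}{4} - \frac{273}{2}\right) \left(423 + \left(11 - -2\right)^{2}\right) = - \frac{101 \left(423 + \left(11 + 2\right)^{2}\right)}{4} = - \frac{101 \left(423 + 13^{2}\right)}{4} = - \frac{101 \left(423 + 169\right)}{4} = \left(- \frac{101}{4}\right) 592 = -14948$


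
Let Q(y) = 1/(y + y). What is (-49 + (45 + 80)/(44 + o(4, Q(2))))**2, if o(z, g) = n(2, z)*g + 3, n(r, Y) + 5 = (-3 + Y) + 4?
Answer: 4743684/2209 ≈ 2147.4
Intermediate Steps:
Q(y) = 1/(2*y)
n(r, Y) = -4 + Y (n(r, Y) = -5 + ((-3 + Y) + 4) = -5 + (1 + Y) = -4 + Y)
o(z, g) = 3 + g*(-4 + z) (o(z, g) = (-4 + z)*g + 3 = g*(-4 + z) + 3 = 3 + g*(-4 + z))
(-49 + (45 + 80)/(44 + o(4, Q(2))))**2 = (-49 + (45 + 80)/(44 + (3 + ((1/2)/2)*(-4 + 4))))**2 = (-49 + 125/(44 + (3 + ((1/2)*(1/2))*0)))**2 = (-49 + 125/(44 + (3 + (1/4)*0)))**2 = (-49 + 125/(44 + (3 + 0)))**2 = (-49 + 125/(44 + 3))**2 = (-49 + 125/47)**2 = (-2178/47)**2 = 4743684/2209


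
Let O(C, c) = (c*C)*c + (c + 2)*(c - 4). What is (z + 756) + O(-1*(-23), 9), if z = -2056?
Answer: 618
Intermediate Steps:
O(C, c) = C*c² + (-4 + c)*(2 + c) (O(C, c) = (C*c)*c + (2 + c)*(-4 + c) = C*c² + (-4 + c)*(2 + c))
(z + 756) + O(-1*(-23), 9) = (-2056 + 756) + (-8 + 9² - 2*9 - 1*(-23)*9²) = -1300 + (-8 + 81 - 18 + 23*81) = -1300 + (-8 + 81 - 18 + 1863) = -1300 + 1918 = 618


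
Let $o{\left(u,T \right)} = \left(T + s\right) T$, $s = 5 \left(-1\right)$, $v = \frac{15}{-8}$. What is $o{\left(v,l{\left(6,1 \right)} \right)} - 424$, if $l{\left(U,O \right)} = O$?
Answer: $-428$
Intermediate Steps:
$v = - \frac{15}{8}$ ($v = 15 \left(- \frac{1}{8}\right) = - \frac{15}{8} \approx -1.875$)
$s = -5$
$o{\left(u,T \right)} = T \left(-5 + T\right)$ ($o{\left(u,T \right)} = \left(T - 5\right) T = \left(-5 + T\right) T = T \left(-5 + T\right)$)
$o{\left(v,l{\left(6,1 \right)} \right)} - 424 = 1 \left(-5 + 1\right) - 424 = 1 \left(-4\right) - 424 = -4 - 424 = -428$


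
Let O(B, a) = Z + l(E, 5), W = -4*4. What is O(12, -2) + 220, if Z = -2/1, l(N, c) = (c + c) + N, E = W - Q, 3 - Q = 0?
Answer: 209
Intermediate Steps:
Q = 3 (Q = 3 - 1*0 = 3 + 0 = 3)
W = -16
E = -19 (E = -16 - 1*3 = -16 - 3 = -19)
l(N, c) = N + 2*c (l(N, c) = 2*c + N = N + 2*c)
Z = -2 (Z = -2*1 = -2)
O(B, a) = -11 (O(B, a) = -2 + (-19 + 2*5) = -2 + (-19 + 10) = -2 - 9 = -11)
O(12, -2) + 220 = -11 + 220 = 209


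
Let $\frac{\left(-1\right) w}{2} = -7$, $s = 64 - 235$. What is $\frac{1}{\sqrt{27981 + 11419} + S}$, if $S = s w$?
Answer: $- \frac{1197}{2845918} - \frac{5 \sqrt{394}}{2845918} \approx -0.00045548$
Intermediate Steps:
$s = -171$ ($s = 64 - 235 = -171$)
$w = 14$ ($w = \left(-2\right) \left(-7\right) = 14$)
$S = -2394$ ($S = \left(-171\right) 14 = -2394$)
$\frac{1}{\sqrt{27981 + 11419} + S} = \frac{1}{\sqrt{27981 + 11419} - 2394} = \frac{1}{\sqrt{39400} - 2394} = \frac{1}{10 \sqrt{394} - 2394} = \frac{1}{-2394 + 10 \sqrt{394}}$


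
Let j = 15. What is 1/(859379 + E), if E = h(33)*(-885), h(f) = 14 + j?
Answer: 1/833714 ≈ 1.1995e-6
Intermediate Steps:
h(f) = 29 (h(f) = 14 + 15 = 29)
E = -25665 (E = 29*(-885) = -25665)
1/(859379 + E) = 1/(859379 - 25665) = 1/833714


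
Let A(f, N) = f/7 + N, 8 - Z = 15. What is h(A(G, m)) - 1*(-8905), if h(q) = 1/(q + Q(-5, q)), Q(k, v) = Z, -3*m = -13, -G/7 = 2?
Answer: 124667/14 ≈ 8904.8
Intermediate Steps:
G = -14 (G = -7*2 = -14)
m = 13/3 (m = -⅓*(-13) = 13/3 ≈ 4.3333)
Z = -7 (Z = 8 - 1*15 = 8 - 15 = -7)
A(f, N) = N + f/7 (A(f, N) = f*(⅐) + N = f/7 + N = N + f/7)
Q(k, v) = -7
h(q) = 1/(-7 + q) (h(q) = 1/(q - 7) = 1/(-7 + q))
h(A(G, m)) - 1*(-8905) = 1/(-7 + (13/3 + (⅐)*(-14))) - 1*(-8905) = 1/(-7 + (13/3 - 2)) + 8905 = 1/(-7 + 7/3) + 8905 = 1/(-14/3) + 8905 = -3/14 + 8905 = 124667/14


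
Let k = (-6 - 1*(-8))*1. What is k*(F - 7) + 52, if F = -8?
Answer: 22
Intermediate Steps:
k = 2 (k = (-6 + 8)*1 = 2*1 = 2)
k*(F - 7) + 52 = 2*(-8 - 7) + 52 = 2*(-15) + 52 = -30 + 52 = 22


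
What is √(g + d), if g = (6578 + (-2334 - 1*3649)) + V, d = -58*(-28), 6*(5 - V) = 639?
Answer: 11*√70/2 ≈ 46.016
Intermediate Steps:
V = -203/2 (V = 5 - ⅙*639 = 5 - 213/2 = -203/2 ≈ -101.50)
d = 1624
g = 987/2 (g = (6578 + (-2334 - 1*3649)) - 203/2 = (6578 + (-2334 - 3649)) - 203/2 = (6578 - 5983) - 203/2 = 595 - 203/2 = 987/2 ≈ 493.50)
√(g + d) = √(987/2 + 1624) = √(4235/2) = 11*√70/2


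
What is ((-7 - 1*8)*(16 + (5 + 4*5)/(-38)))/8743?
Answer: -8745/332234 ≈ -0.026322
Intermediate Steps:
((-7 - 1*8)*(16 + (5 + 4*5)/(-38)))/8743 = ((-7 - 8)*(16 + (5 + 20)*(-1/38)))*(1/8743) = -15*(16 + 25*(-1/38))*(1/8743) = -15*(16 - 25/38)*(1/8743) = -15*583/38*(1/8743) = -8745/38*1/8743 = -8745/332234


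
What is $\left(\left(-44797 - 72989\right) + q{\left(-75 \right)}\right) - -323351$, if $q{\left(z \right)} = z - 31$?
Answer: $205459$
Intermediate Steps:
$q{\left(z \right)} = -31 + z$ ($q{\left(z \right)} = z - 31 = -31 + z$)
$\left(\left(-44797 - 72989\right) + q{\left(-75 \right)}\right) - -323351 = \left(\left(-44797 - 72989\right) - 106\right) - -323351 = \left(-117786 - 106\right) + 323351 = -117892 + 323351 = 205459$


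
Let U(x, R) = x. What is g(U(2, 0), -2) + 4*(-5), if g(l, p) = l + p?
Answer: -20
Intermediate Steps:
g(U(2, 0), -2) + 4*(-5) = (2 - 2) + 4*(-5) = 0 - 20 = -20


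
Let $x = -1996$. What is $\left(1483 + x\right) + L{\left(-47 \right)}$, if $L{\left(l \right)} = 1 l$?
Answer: $-560$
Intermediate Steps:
$L{\left(l \right)} = l$
$\left(1483 + x\right) + L{\left(-47 \right)} = \left(1483 - 1996\right) - 47 = -513 - 47 = -560$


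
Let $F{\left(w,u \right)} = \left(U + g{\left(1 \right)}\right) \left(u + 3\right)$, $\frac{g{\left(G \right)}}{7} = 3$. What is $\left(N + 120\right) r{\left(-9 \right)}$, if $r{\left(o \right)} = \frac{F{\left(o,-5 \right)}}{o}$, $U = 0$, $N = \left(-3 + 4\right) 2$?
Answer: $\frac{1708}{3} \approx 569.33$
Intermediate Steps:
$N = 2$ ($N = 1 \cdot 2 = 2$)
$g{\left(G \right)} = 21$ ($g{\left(G \right)} = 7 \cdot 3 = 21$)
$F{\left(w,u \right)} = 63 + 21 u$ ($F{\left(w,u \right)} = \left(0 + 21\right) \left(u + 3\right) = 21 \left(3 + u\right) = 63 + 21 u$)
$r{\left(o \right)} = - \frac{42}{o}$ ($r{\left(o \right)} = \frac{63 + 21 \left(-5\right)}{o} = \frac{63 - 105}{o} = - \frac{42}{o}$)
$\left(N + 120\right) r{\left(-9 \right)} = \left(2 + 120\right) \left(- \frac{42}{-9}\right) = 122 \left(\left(-42\right) \left(- \frac{1}{9}\right)\right) = 122 \cdot \frac{14}{3} = \frac{1708}{3}$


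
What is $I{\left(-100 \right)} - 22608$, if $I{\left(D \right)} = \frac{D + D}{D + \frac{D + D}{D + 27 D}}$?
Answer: $- \frac{31625792}{1399} \approx -22606.0$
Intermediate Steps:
$I{\left(D \right)} = \frac{2 D}{\frac{1}{14} + D}$ ($I{\left(D \right)} = \frac{2 D}{D + \frac{2 D}{28 D}} = \frac{2 D}{D + 2 D \frac{1}{28 D}} = \frac{2 D}{D + \frac{1}{14}} = \frac{2 D}{\frac{1}{14} + D}$)
$I{\left(-100 \right)} - 22608 = 28 \left(-100\right) \frac{1}{1 + 14 \left(-100\right)} - 22608 = 28 \left(-100\right) \frac{1}{1 - 1400} - 22608 = 28 \left(-100\right) \frac{1}{-1399} - 22608 = 28 \left(-100\right) \left(- \frac{1}{1399}\right) - 22608 = \frac{2800}{1399} - 22608 = - \frac{31625792}{1399}$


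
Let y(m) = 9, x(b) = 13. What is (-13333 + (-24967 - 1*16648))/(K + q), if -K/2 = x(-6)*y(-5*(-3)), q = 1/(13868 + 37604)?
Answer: 2828283456/12044447 ≈ 234.82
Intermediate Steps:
q = 1/51472 ≈ 1.9428e-5
K = -234 (K = -26*9 = -2*117 = -234)
(-13333 + (-24967 - 1*16648))/(K + q) = (-13333 + (-24967 - 1*16648))/(-234 + 1/51472) = (-13333 + (-24967 - 16648))/(-12044447/51472) = (-13333 - 41615)*(-51472/12044447) = -54948*(-51472/12044447) = 2828283456/12044447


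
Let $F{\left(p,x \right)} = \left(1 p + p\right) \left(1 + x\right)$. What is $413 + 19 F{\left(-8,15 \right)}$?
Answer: $-4451$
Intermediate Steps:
$F{\left(p,x \right)} = 2 p \left(1 + x\right)$ ($F{\left(p,x \right)} = \left(p + p\right) \left(1 + x\right) = 2 p \left(1 + x\right)$)
$413 + 19 F{\left(-8,15 \right)} = 413 + 19 \cdot 2 \left(-8\right) \left(1 + 15\right) = 413 + 19 \cdot 2 \left(-8\right) 16 = 413 + 19 \left(-256\right) = 413 - 4864 = -4451$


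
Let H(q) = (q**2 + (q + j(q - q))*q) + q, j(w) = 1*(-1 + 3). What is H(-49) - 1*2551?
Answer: 2104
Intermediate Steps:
j(w) = 2 (j(w) = 1*2 = 2)
H(q) = q + q**2 + q*(2 + q) (H(q) = (q**2 + (q + 2)*q) + q = (q**2 + (2 + q)*q) + q = (q**2 + q*(2 + q)) + q = q + q**2 + q*(2 + q))
H(-49) - 1*2551 = -49*(3 + 2*(-49)) - 1*2551 = -49*(3 - 98) - 2551 = -49*(-95) - 2551 = 4655 - 2551 = 2104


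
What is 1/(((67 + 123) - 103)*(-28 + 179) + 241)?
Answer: 1/13378 ≈ 7.4750e-5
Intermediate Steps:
1/(((67 + 123) - 103)*(-28 + 179) + 241) = 1/((190 - 103)*151 + 241) = 1/(87*151 + 241) = 1/(13137 + 241) = 1/13378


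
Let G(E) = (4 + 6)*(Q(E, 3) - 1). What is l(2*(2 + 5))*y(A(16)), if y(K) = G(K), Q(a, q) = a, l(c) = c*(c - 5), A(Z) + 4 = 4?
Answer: -1260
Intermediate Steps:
A(Z) = 0 (A(Z) = -4 + 4 = 0)
l(c) = c*(-5 + c)
G(E) = -10 + 10*E (G(E) = (4 + 6)*(E - 1) = 10*(-1 + E) = -10 + 10*E)
y(K) = -10 + 10*K
l(2*(2 + 5))*y(A(16)) = ((2*(2 + 5))*(-5 + 2*(2 + 5)))*(-10 + 10*0) = ((2*7)*(-5 + 2*7))*(-10 + 0) = (14*(-5 + 14))*(-10) = (14*9)*(-10) = 126*(-10) = -1260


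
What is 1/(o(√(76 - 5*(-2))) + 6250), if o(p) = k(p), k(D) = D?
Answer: 3125/19531207 - √86/39062414 ≈ 0.00015976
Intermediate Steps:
o(p) = p
1/(o(√(76 - 5*(-2))) + 6250) = 1/(√(76 - 5*(-2)) + 6250) = 1/(√(76 + 10) + 6250) = 1/(√86 + 6250) = 1/(6250 + √86)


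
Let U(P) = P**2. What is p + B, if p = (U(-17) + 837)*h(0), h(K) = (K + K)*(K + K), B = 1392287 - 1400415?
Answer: -8128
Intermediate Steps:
B = -8128
h(K) = 4*K**2 (h(K) = (2*K)*(2*K) = 4*K**2)
p = 0 (p = ((-17)**2 + 837)*(4*0**2) = (289 + 837)*(4*0) = 1126*0 = 0)
p + B = 0 - 8128 = -8128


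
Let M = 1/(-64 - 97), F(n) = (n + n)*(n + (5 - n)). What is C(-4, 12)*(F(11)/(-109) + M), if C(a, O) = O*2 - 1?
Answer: -17819/763 ≈ -23.354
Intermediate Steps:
C(a, O) = -1 + 2*O (C(a, O) = 2*O - 1 = -1 + 2*O)
F(n) = 10*n (F(n) = (2*n)*5 = 10*n)
M = -1/161 (M = 1/(-161) = -1/161 ≈ -0.0062112)
C(-4, 12)*(F(11)/(-109) + M) = (-1 + 2*12)*((10*11)/(-109) - 1/161) = (-1 + 24)*(110*(-1/109) - 1/161) = 23*(-110/109 - 1/161) = 23*(-17819/17549) = -17819/763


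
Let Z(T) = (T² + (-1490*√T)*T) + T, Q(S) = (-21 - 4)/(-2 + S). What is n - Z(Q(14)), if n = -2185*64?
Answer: -20137285/144 - 93125*I*√3/36 ≈ -1.3984e+5 - 4480.5*I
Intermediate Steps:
Q(S) = -25/(-2 + S)
n = -139840
Z(T) = T + T² - 1490*T^(3/2) (Z(T) = (T² - 1490*T^(3/2)) + T = T + T² - 1490*T^(3/2))
n - Z(Q(14)) = -139840 - (-25/(-2 + 14) + (-25/(-2 + 14))² - 1490*(-125*I/(-2 + 14)^(3/2))) = -139840 - (-25/12 + (-25/12)² - 1490*(-125*I*√3/72)) = -139840 - (-25*1/12 + (-25*1/12)² - 1490*(-125*I*√3/72)) = -139840 - (-25/12 + (-25/12)² - (-93125)*I*√3/36) = -139840 - (-25/12 + 625/144 - (-93125)*I*√3/36) = -139840 - (-25/12 + 625/144 + 93125*I*√3/36) = -139840 - (325/144 + 93125*I*√3/36) = -139840 + (-325/144 - 93125*I*√3/36) = -20137285/144 - 93125*I*√3/36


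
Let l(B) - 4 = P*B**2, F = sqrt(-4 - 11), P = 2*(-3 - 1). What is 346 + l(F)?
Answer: 470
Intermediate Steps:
P = -8 (P = 2*(-4) = -8)
F = I*sqrt(15) (F = sqrt(-15) = I*sqrt(15) ≈ 3.873*I)
l(B) = 4 - 8*B**2
346 + l(F) = 346 + (4 - 8*(I*sqrt(15))**2) = 346 + (4 - 8*(-15)) = 346 + (4 + 120) = 346 + 124 = 470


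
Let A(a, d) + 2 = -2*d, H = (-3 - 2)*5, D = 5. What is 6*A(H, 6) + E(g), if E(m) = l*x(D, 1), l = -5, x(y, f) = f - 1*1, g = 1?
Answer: -84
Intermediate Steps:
H = -25 (H = -5*5 = -25)
x(y, f) = -1 + f (x(y, f) = f - 1 = -1 + f)
E(m) = 0 (E(m) = -5*(-1 + 1) = -5*0 = 0)
A(a, d) = -2 - 2*d
6*A(H, 6) + E(g) = 6*(-2 - 2*6) + 0 = 6*(-2 - 12) + 0 = 6*(-14) + 0 = -84 + 0 = -84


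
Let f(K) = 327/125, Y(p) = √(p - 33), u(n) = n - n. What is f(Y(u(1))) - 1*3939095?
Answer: -492386548/125 ≈ -3.9391e+6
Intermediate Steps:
u(n) = 0
Y(p) = √(-33 + p)
f(K) = 327/125 (f(K) = 327*(1/125) = 327/125)
f(Y(u(1))) - 1*3939095 = 327/125 - 1*3939095 = 327/125 - 3939095 = -492386548/125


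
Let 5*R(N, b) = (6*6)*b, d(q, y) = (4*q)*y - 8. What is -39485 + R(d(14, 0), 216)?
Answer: -189649/5 ≈ -37930.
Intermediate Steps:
d(q, y) = -8 + 4*q*y (d(q, y) = 4*q*y - 8 = -8 + 4*q*y)
R(N, b) = 36*b/5 (R(N, b) = ((6*6)*b)/5 = (36*b)/5 = 36*b/5)
-39485 + R(d(14, 0), 216) = -39485 + (36/5)*216 = -39485 + 7776/5 = -189649/5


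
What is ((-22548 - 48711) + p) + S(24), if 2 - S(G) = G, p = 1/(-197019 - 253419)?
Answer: -32107671079/450438 ≈ -71281.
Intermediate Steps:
p = -1/450438 (p = 1/(-450438) = -1/450438 ≈ -2.2201e-6)
S(G) = 2 - G
((-22548 - 48711) + p) + S(24) = ((-22548 - 48711) - 1/450438) + (2 - 1*24) = (-71259 - 1/450438) + (2 - 24) = -32097761443/450438 - 22 = -32107671079/450438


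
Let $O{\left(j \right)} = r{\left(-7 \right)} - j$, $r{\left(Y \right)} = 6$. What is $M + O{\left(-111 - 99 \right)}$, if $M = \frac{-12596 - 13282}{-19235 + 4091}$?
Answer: $\frac{549497}{2524} \approx 217.71$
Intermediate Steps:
$M = \frac{4313}{2524}$ ($M = - \frac{25878}{-15144} = \left(-25878\right) \left(- \frac{1}{15144}\right) = \frac{4313}{2524} \approx 1.7088$)
$O{\left(j \right)} = 6 - j$
$M + O{\left(-111 - 99 \right)} = \frac{4313}{2524} + \left(6 - \left(-111 - 99\right)\right) = \frac{4313}{2524} + \left(6 - -210\right) = \frac{4313}{2524} + \left(6 + 210\right) = \frac{4313}{2524} + 216 = \frac{549497}{2524}$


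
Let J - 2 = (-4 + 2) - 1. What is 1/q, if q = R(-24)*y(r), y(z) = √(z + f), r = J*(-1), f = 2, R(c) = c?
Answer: -√3/72 ≈ -0.024056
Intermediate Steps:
J = -1 (J = 2 + ((-4 + 2) - 1) = 2 + (-2 - 1) = 2 - 3 = -1)
r = 1 (r = -1*(-1) = 1)
y(z) = √(2 + z) (y(z) = √(z + 2) = √(2 + z))
q = -24*√3 (q = -24*√(2 + 1) = -24*√3 ≈ -41.569)
1/q = 1/(-24*√3) = -√3/72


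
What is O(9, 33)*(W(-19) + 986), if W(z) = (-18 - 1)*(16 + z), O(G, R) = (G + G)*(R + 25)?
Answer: 1088892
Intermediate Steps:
O(G, R) = 2*G*(25 + R) (O(G, R) = (2*G)*(25 + R) = 2*G*(25 + R))
W(z) = -304 - 19*z (W(z) = -19*(16 + z) = -304 - 19*z)
O(9, 33)*(W(-19) + 986) = (2*9*(25 + 33))*((-304 - 19*(-19)) + 986) = (2*9*58)*((-304 + 361) + 986) = 1044*(57 + 986) = 1044*1043 = 1088892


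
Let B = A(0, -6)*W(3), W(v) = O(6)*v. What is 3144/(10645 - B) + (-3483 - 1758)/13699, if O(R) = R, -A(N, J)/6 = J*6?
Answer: 7656219/92564143 ≈ 0.082713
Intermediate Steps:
A(N, J) = -36*J (A(N, J) = -6*J*6 = -36*J)
W(v) = 6*v
B = 3888 (B = (-36*(-6))*(6*3) = 216*18 = 3888)
3144/(10645 - B) + (-3483 - 1758)/13699 = 3144/(10645 - 1*3888) + (-3483 - 1758)/13699 = 3144/(10645 - 3888) - 5241*1/13699 = 3144/6757 - 5241/13699 = 7656219/92564143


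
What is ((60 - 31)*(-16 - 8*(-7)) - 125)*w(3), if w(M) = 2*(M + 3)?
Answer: 12420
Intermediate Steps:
w(M) = 6 + 2*M (w(M) = 2*(3 + M) = 6 + 2*M)
((60 - 31)*(-16 - 8*(-7)) - 125)*w(3) = ((60 - 31)*(-16 - 8*(-7)) - 125)*(6 + 2*3) = (29*(-16 + 56) - 125)*(6 + 6) = (29*40 - 125)*12 = (1160 - 125)*12 = 1035*12 = 12420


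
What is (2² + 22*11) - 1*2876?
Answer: -2630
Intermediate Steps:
(2² + 22*11) - 1*2876 = (4 + 242) - 2876 = 246 - 2876 = -2630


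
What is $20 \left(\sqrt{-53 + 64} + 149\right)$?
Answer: $2980 + 20 \sqrt{11} \approx 3046.3$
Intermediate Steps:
$20 \left(\sqrt{-53 + 64} + 149\right) = 20 \left(\sqrt{11} + 149\right) = 20 \left(149 + \sqrt{11}\right) = 2980 + 20 \sqrt{11}$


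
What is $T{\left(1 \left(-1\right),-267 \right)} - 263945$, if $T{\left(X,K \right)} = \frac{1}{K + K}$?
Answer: $- \frac{140946631}{534} \approx -2.6395 \cdot 10^{5}$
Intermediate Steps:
$T{\left(X,K \right)} = \frac{1}{2 K}$
$T{\left(1 \left(-1\right),-267 \right)} - 263945 = \frac{1}{2 \left(-267\right)} - 263945 = \frac{1}{2} \left(- \frac{1}{267}\right) - 263945 = - \frac{1}{534} - 263945 = - \frac{140946631}{534}$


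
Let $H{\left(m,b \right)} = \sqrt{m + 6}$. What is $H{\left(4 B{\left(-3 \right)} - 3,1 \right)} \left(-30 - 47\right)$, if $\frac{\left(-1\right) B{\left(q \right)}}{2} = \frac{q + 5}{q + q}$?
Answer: $- \frac{77 \sqrt{51}}{3} \approx -183.3$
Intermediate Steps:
$B{\left(q \right)} = - \frac{5 + q}{q}$ ($B{\left(q \right)} = - 2 \frac{q + 5}{q + q} = - 2 \frac{5 + q}{2 q} = - \frac{5 + q}{q}$)
$H{\left(m,b \right)} = \sqrt{6 + m}$
$H{\left(4 B{\left(-3 \right)} - 3,1 \right)} \left(-30 - 47\right) = \sqrt{6 - \left(3 - 4 \frac{-5 - -3}{-3}\right)} \left(-30 - 47\right) = \sqrt{6 - \left(3 - 4 \left(- \frac{-5 + 3}{3}\right)\right)} \left(-77\right) = \sqrt{6 - \left(3 - 4 \left(\left(- \frac{1}{3}\right) \left(-2\right)\right)\right)} \left(-77\right) = \sqrt{6 + \left(4 \cdot \frac{2}{3} - 3\right)} \left(-77\right) = \sqrt{6 + \left(\frac{8}{3} - 3\right)} \left(-77\right) = \sqrt{6 - \frac{1}{3}} \left(-77\right) = \sqrt{\frac{17}{3}} \left(-77\right) = \frac{\sqrt{51}}{3} \left(-77\right) = - \frac{77 \sqrt{51}}{3}$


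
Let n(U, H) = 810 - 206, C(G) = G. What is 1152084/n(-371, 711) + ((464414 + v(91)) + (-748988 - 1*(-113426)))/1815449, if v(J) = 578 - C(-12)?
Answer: 522861682171/274132799 ≈ 1907.3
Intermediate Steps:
v(J) = 590 (v(J) = 578 - 1*(-12) = 578 + 12 = 590)
n(U, H) = 604
1152084/n(-371, 711) + ((464414 + v(91)) + (-748988 - 1*(-113426)))/1815449 = 1152084/604 + ((464414 + 590) + (-748988 - 1*(-113426)))/1815449 = 1152084*(1/604) + (465004 + (-748988 + 113426))*(1/1815449) = 288021/151 + (465004 - 635562)*(1/1815449) = 288021/151 - 170558*1/1815449 = 288021/151 - 170558/1815449 = 522861682171/274132799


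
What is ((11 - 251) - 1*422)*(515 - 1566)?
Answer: 695762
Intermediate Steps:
((11 - 251) - 1*422)*(515 - 1566) = (-240 - 422)*(-1051) = -662*(-1051) = 695762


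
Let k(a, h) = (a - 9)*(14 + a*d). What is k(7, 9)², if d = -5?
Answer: 1764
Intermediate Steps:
k(a, h) = (-9 + a)*(14 - 5*a) (k(a, h) = (a - 9)*(14 + a*(-5)) = (-9 + a)*(14 - 5*a))
k(7, 9)² = (-126 - 5*7² + 59*7)² = (-126 - 5*49 + 413)² = (-126 - 245 + 413)² = 42² = 1764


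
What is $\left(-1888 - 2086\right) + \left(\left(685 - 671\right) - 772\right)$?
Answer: $-4732$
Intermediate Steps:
$\left(-1888 - 2086\right) + \left(\left(685 - 671\right) - 772\right) = -3974 + \left(14 - 772\right) = -3974 - 758 = -4732$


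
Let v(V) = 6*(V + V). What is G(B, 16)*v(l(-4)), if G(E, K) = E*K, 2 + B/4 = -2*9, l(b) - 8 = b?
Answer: -61440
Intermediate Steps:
l(b) = 8 + b
v(V) = 12*V (v(V) = 6*(2*V) = 12*V)
B = -80 (B = -8 + 4*(-2*9) = -8 + 4*(-18) = -8 - 72 = -80)
G(B, 16)*v(l(-4)) = (-80*16)*(12*(8 - 4)) = -15360*4 = -1280*48 = -61440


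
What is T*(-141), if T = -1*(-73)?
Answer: -10293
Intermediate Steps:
T = 73
T*(-141) = 73*(-141) = -10293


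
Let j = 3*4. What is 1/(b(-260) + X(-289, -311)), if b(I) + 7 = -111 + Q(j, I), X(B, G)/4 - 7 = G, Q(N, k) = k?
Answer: -1/1594 ≈ -0.00062735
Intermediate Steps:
j = 12
X(B, G) = 28 + 4*G
b(I) = -118 + I (b(I) = -7 + (-111 + I) = -118 + I)
1/(b(-260) + X(-289, -311)) = 1/((-118 - 260) + (28 + 4*(-311))) = 1/(-378 + (28 - 1244)) = 1/(-378 - 1216) = 1/(-1594) = -1/1594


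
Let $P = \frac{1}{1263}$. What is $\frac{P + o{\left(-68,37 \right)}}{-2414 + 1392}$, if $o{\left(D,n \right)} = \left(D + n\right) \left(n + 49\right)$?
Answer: $\frac{3367157}{1290786} \approx 2.6086$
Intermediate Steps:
$P = \frac{1}{1263} \approx 0.00079177$
$o{\left(D,n \right)} = \left(49 + n\right) \left(D + n\right)$ ($o{\left(D,n \right)} = \left(D + n\right) \left(49 + n\right) = \left(49 + n\right) \left(D + n\right)$)
$\frac{P + o{\left(-68,37 \right)}}{-2414 + 1392} = \frac{\frac{1}{1263} + \left(37^{2} + 49 \left(-68\right) + 49 \cdot 37 - 2516\right)}{-2414 + 1392} = \frac{\frac{1}{1263} + \left(1369 - 3332 + 1813 - 2516\right)}{-1022} = \left(\frac{1}{1263} - 2666\right) \left(- \frac{1}{1022}\right) = \left(- \frac{3367157}{1263}\right) \left(- \frac{1}{1022}\right) = \frac{3367157}{1290786}$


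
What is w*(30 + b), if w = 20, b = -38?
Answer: -160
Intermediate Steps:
w*(30 + b) = 20*(30 - 38) = 20*(-8) = -160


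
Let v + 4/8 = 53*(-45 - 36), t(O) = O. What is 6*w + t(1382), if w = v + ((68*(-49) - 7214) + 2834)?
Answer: -70651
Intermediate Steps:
v = -8587/2 (v = -½ + 53*(-45 - 36) = -½ + 53*(-81) = -½ - 4293 = -8587/2 ≈ -4293.5)
w = -24011/2 (w = -8587/2 + ((68*(-49) - 7214) + 2834) = -8587/2 + ((-3332 - 7214) + 2834) = -8587/2 + (-10546 + 2834) = -8587/2 - 7712 = -24011/2 ≈ -12006.)
6*w + t(1382) = 6*(-24011/2) + 1382 = -72033 + 1382 = -70651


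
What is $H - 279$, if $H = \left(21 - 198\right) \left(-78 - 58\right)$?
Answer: $23793$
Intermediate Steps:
$H = 24072$ ($H = \left(-177\right) \left(-136\right) = 24072$)
$H - 279 = 24072 - 279 = 23793$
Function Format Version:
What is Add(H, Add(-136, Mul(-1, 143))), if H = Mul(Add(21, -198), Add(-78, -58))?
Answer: 23793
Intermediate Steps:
H = 24072 (H = Mul(-177, -136) = 24072)
Add(H, Add(-136, Mul(-1, 143))) = Add(24072, Add(-136, Mul(-1, 143))) = Add(24072, Add(-136, -143)) = Add(24072, -279) = 23793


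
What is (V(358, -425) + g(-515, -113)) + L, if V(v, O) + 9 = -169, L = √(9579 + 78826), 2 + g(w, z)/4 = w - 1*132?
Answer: -2774 + √88405 ≈ -2476.7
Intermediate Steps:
g(w, z) = -536 + 4*w (g(w, z) = -8 + 4*(w - 1*132) = -8 + 4*(w - 132) = -8 + 4*(-132 + w) = -8 + (-528 + 4*w) = -536 + 4*w)
L = √88405 ≈ 297.33
V(v, O) = -178 (V(v, O) = -9 - 169 = -178)
(V(358, -425) + g(-515, -113)) + L = (-178 + (-536 + 4*(-515))) + √88405 = (-178 + (-536 - 2060)) + √88405 = (-178 - 2596) + √88405 = -2774 + √88405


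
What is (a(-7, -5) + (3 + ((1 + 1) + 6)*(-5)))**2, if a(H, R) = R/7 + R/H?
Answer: 1369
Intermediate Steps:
a(H, R) = R/7 + R/H (a(H, R) = R*(1/7) + R/H = R/7 + R/H)
(a(-7, -5) + (3 + ((1 + 1) + 6)*(-5)))**2 = (((1/7)*(-5) - 5/(-7)) + (3 + ((1 + 1) + 6)*(-5)))**2 = ((-5/7 - 5*(-1/7)) + (3 + (2 + 6)*(-5)))**2 = ((-5/7 + 5/7) + (3 + 8*(-5)))**2 = (0 + (3 - 40))**2 = (0 - 37)**2 = (-37)**2 = 1369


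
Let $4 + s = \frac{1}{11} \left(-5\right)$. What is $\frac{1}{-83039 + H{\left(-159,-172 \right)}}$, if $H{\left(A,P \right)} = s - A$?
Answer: $- \frac{11}{911729} \approx -1.2065 \cdot 10^{-5}$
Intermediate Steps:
$s = - \frac{49}{11}$ ($s = -4 + \frac{1}{11} \left(-5\right) = -4 - \frac{5}{11} = - \frac{49}{11} \approx -4.4545$)
$H{\left(A,P \right)} = - \frac{49}{11} - A$
$\frac{1}{-83039 + H{\left(-159,-172 \right)}} = \frac{1}{-83039 - - \frac{1700}{11}} = \frac{1}{-83039 + \left(- \frac{49}{11} + 159\right)} = \frac{1}{-83039 + \frac{1700}{11}} = \frac{1}{- \frac{911729}{11}} = - \frac{11}{911729}$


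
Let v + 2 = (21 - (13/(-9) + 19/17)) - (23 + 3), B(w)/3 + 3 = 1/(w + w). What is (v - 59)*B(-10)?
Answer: 153232/255 ≈ 600.91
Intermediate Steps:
B(w) = -9 + 3/(2*w) (B(w) = -9 + 3/(w + w) = -9 + 3/((2*w)) = -9 + 3*(1/(2*w)) = -9 + 3/(2*w))
v = -1021/153 (v = -2 + ((21 - (13/(-9) + 19/17)) - (23 + 3)) = -2 + ((21 - (13*(-1/9) + 19*(1/17))) - 1*26) = -2 + ((21 - (-13/9 + 19/17)) - 26) = -2 + ((21 - 1*(-50/153)) - 26) = -2 + ((21 + 50/153) - 26) = -2 + (3263/153 - 26) = -2 - 715/153 = -1021/153 ≈ -6.6732)
(v - 59)*B(-10) = (-1021/153 - 59)*(-9 + (3/2)/(-10)) = -10048*(-9 + (3/2)*(-1/10))/153 = -10048*(-9 - 3/20)/153 = -10048/153*(-183/20) = 153232/255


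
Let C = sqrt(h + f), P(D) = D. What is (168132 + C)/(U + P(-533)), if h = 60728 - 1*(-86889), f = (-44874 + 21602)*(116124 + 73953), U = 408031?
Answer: 84066/203749 + I*sqrt(4423324327)/407498 ≈ 0.4126 + 0.16321*I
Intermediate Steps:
f = -4423471944 (f = -23272*190077 = -4423471944)
h = 147617 (h = 60728 + 86889 = 147617)
C = I*sqrt(4423324327) (C = sqrt(147617 - 4423471944) = sqrt(-4423324327) = I*sqrt(4423324327) ≈ 66508.0*I)
(168132 + C)/(U + P(-533)) = (168132 + I*sqrt(4423324327))/(408031 - 533) = (168132 + I*sqrt(4423324327))/407498 = (168132 + I*sqrt(4423324327))*(1/407498) = 84066/203749 + I*sqrt(4423324327)/407498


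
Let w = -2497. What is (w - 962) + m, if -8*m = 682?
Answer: -14177/4 ≈ -3544.3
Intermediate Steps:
m = -341/4 (m = -⅛*682 = -341/4 ≈ -85.250)
(w - 962) + m = (-2497 - 962) - 341/4 = -3459 - 341/4 = -14177/4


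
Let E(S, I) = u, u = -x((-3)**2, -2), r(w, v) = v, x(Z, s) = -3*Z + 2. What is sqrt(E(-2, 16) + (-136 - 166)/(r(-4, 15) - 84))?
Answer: sqrt(139863)/69 ≈ 5.4200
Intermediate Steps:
x(Z, s) = 2 - 3*Z
u = 25 (u = -(2 - 3*(-3)**2) = -(2 - 3*9) = -(2 - 27) = -1*(-25) = 25)
E(S, I) = 25
sqrt(E(-2, 16) + (-136 - 166)/(r(-4, 15) - 84)) = sqrt(25 + (-136 - 166)/(15 - 84)) = sqrt(25 - 302/(-69)) = sqrt(25 - 302*(-1/69)) = sqrt(25 + 302/69) = sqrt(2027/69) = sqrt(139863)/69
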